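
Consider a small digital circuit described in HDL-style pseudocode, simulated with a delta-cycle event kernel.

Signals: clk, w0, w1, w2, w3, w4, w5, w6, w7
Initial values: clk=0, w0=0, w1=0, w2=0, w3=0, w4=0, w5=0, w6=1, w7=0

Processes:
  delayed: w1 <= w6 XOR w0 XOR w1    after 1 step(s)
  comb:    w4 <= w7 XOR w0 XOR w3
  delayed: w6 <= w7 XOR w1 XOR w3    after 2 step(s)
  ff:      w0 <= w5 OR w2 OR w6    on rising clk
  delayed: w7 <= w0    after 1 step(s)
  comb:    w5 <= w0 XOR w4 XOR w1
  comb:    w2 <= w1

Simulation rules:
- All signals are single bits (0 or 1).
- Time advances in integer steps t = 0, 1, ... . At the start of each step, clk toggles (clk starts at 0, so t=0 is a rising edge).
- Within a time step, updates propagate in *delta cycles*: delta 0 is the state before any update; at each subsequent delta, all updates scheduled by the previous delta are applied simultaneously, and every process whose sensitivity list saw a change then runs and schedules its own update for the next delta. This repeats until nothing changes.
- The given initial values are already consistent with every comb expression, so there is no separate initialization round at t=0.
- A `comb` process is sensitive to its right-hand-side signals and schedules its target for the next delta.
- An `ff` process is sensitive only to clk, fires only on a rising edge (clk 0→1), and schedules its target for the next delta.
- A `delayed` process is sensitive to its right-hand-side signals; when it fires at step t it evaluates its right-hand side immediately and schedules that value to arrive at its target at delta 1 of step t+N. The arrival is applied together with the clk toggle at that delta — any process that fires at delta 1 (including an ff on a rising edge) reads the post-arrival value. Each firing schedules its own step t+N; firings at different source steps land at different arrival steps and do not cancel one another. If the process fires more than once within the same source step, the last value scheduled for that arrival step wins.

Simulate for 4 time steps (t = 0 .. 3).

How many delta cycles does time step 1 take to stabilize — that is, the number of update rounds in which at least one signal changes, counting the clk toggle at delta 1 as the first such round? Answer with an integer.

t=0 Δ0: w2=0 w6=1 w0=0 clk=0 w4=0 w5=0 w1=0 w7=0 w3=0
  Δ1: clk:0→1
  Δ2: w0:0→1
  Δ3: w4:0→1, w5:0→1
  Δ4: w5:1→0
  (4Δ to stable)
t=1 Δ0: w2=0 w6=1 w0=1 clk=1 w4=1 w5=0 w1=0 w7=0 w3=0
  Δ1: clk:1→0, w7:0→1
  Δ2: w4:1→0
  Δ3: w5:0→1
  (3Δ to stable)
t=2 Δ0: w2=0 w6=1 w0=1 clk=0 w4=0 w5=1 w1=0 w7=1 w3=0
  Δ1: clk:0→1
  (1Δ to stable)
t=3 Δ0: w2=0 w6=1 w0=1 clk=1 w4=0 w5=1 w1=0 w7=1 w3=0
  Δ1: clk:1→0
  (1Δ to stable)

3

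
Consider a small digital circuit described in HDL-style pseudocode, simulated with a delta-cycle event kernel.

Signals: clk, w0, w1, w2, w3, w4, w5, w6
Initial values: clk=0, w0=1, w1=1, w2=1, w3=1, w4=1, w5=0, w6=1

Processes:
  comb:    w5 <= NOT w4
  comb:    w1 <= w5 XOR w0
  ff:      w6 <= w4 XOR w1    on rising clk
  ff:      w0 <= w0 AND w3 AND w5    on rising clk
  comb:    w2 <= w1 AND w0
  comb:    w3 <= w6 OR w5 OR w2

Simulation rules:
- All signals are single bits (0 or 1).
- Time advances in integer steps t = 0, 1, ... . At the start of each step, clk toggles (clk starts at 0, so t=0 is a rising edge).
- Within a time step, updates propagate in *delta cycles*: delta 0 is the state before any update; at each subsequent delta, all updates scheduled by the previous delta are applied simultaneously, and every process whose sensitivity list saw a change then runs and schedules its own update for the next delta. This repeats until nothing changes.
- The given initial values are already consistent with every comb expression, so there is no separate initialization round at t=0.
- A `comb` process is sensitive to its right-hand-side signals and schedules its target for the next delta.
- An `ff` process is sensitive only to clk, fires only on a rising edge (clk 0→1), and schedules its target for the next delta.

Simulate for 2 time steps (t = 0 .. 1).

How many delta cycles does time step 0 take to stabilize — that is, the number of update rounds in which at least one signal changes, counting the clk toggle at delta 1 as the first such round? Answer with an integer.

4

t0.Δ0 clk=0 w4=1 w0=1 w1=1 w2=1 w3=1 w6=1 w5=0
t0.Δ1 clk=1 w4=1 w0=1 w1=1 w2=1 w3=1 w6=1 w5=0
t0.Δ2 clk=1 w4=1 w0=0 w1=1 w2=1 w3=1 w6=0 w5=0
t0.Δ3 clk=1 w4=1 w0=0 w1=0 w2=0 w3=1 w6=0 w5=0
t0.Δ4 clk=1 w4=1 w0=0 w1=0 w2=0 w3=0 w6=0 w5=0
t1.Δ0 clk=1 w4=1 w0=0 w1=0 w2=0 w3=0 w6=0 w5=0
t1.Δ1 clk=0 w4=1 w0=0 w1=0 w2=0 w3=0 w6=0 w5=0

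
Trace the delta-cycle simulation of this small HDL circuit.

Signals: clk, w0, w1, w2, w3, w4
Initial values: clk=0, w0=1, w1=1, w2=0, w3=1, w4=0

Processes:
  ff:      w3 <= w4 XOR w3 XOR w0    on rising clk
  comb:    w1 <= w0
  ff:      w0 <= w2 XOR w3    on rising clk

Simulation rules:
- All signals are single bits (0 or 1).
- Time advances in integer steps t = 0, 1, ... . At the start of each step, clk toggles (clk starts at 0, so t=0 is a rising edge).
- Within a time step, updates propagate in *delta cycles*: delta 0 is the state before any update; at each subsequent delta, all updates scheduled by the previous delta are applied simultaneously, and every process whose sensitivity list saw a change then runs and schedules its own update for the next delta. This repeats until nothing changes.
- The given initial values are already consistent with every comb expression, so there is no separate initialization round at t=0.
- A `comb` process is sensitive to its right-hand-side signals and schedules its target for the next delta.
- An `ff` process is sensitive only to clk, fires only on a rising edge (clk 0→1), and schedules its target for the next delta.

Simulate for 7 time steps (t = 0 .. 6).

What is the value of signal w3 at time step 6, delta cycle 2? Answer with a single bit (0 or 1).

t0.Δ0 clk=0 w3=1 w1=1 w2=0 w4=0 w0=1
t0.Δ1 clk=1 w3=1 w1=1 w2=0 w4=0 w0=1
t0.Δ2 clk=1 w3=0 w1=1 w2=0 w4=0 w0=1
t1.Δ0 clk=1 w3=0 w1=1 w2=0 w4=0 w0=1
t1.Δ1 clk=0 w3=0 w1=1 w2=0 w4=0 w0=1
t2.Δ0 clk=0 w3=0 w1=1 w2=0 w4=0 w0=1
t2.Δ1 clk=1 w3=0 w1=1 w2=0 w4=0 w0=1
t2.Δ2 clk=1 w3=1 w1=1 w2=0 w4=0 w0=0
t2.Δ3 clk=1 w3=1 w1=0 w2=0 w4=0 w0=0
t3.Δ0 clk=1 w3=1 w1=0 w2=0 w4=0 w0=0
t3.Δ1 clk=0 w3=1 w1=0 w2=0 w4=0 w0=0
t4.Δ0 clk=0 w3=1 w1=0 w2=0 w4=0 w0=0
t4.Δ1 clk=1 w3=1 w1=0 w2=0 w4=0 w0=0
t4.Δ2 clk=1 w3=1 w1=0 w2=0 w4=0 w0=1
t4.Δ3 clk=1 w3=1 w1=1 w2=0 w4=0 w0=1
t5.Δ0 clk=1 w3=1 w1=1 w2=0 w4=0 w0=1
t5.Δ1 clk=0 w3=1 w1=1 w2=0 w4=0 w0=1
t6.Δ0 clk=0 w3=1 w1=1 w2=0 w4=0 w0=1
t6.Δ1 clk=1 w3=1 w1=1 w2=0 w4=0 w0=1
t6.Δ2 clk=1 w3=0 w1=1 w2=0 w4=0 w0=1

0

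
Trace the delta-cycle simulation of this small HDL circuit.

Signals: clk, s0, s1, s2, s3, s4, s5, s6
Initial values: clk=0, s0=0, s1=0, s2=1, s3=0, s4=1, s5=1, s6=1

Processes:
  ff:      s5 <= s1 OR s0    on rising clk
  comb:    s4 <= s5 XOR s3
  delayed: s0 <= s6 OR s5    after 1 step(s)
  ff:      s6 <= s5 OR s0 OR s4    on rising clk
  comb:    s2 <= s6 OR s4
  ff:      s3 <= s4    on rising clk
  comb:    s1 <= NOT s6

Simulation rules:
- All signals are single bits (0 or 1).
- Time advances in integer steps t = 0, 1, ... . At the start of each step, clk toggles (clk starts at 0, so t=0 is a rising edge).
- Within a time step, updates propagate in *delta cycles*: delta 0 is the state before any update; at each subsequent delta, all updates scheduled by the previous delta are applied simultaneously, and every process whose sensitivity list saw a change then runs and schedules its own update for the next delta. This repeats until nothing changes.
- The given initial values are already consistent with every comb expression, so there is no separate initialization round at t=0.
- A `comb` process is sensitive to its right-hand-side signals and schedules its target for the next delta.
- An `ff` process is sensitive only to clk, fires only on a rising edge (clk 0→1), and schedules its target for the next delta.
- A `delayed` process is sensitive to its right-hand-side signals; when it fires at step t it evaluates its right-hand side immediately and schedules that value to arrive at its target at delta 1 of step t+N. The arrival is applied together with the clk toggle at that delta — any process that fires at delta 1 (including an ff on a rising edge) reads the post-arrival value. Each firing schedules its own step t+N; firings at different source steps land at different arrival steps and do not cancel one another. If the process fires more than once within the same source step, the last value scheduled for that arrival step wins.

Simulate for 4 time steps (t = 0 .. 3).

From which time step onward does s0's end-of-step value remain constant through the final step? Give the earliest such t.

t=0 Δ0: s0=0 s2=1 s1=0 clk=0 s4=1 s5=1 s3=0 s6=1
  Δ1: clk:0→1
  Δ2: s5:1→0, s3:0→1
  (2Δ to stable)
t=1 Δ0: s0=0 s2=1 s1=0 clk=1 s4=1 s5=0 s3=1 s6=1
  Δ1: s0:0→1, clk:1→0
  (1Δ to stable)
t=2 Δ0: s0=1 s2=1 s1=0 clk=0 s4=1 s5=0 s3=1 s6=1
  Δ1: clk:0→1
  Δ2: s5:0→1
  Δ3: s4:1→0
  (3Δ to stable)
t=3 Δ0: s0=1 s2=1 s1=0 clk=1 s4=0 s5=1 s3=1 s6=1
  Δ1: clk:1→0
  (1Δ to stable)

1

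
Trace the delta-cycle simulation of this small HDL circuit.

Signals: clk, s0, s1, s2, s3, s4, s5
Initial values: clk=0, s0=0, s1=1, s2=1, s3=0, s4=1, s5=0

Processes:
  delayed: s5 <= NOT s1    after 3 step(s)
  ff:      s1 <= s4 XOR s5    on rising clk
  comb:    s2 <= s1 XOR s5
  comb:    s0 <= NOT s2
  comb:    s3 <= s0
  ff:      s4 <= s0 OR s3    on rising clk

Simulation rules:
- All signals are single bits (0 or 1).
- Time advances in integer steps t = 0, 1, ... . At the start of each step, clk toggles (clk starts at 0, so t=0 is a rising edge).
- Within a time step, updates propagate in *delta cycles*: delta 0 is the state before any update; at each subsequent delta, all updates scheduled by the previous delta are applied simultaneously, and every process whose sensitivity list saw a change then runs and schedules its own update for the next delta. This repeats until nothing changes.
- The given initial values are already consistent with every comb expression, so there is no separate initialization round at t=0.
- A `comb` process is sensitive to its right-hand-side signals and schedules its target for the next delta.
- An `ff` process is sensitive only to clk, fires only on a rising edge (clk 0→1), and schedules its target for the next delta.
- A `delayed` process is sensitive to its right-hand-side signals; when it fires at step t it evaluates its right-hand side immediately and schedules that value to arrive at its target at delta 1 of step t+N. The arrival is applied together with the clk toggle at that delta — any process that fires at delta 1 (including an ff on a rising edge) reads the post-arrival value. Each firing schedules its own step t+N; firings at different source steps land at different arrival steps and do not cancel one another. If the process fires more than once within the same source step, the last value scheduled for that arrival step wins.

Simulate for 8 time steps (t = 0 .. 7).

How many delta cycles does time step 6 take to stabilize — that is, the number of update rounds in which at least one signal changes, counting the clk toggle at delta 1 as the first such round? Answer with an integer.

2

t0.Δ0 s5=0 s2=1 s0=0 s4=1 s3=0 s1=1 clk=0
t0.Δ1 s5=0 s2=1 s0=0 s4=1 s3=0 s1=1 clk=1
t0.Δ2 s5=0 s2=1 s0=0 s4=0 s3=0 s1=1 clk=1
t1.Δ0 s5=0 s2=1 s0=0 s4=0 s3=0 s1=1 clk=1
t1.Δ1 s5=0 s2=1 s0=0 s4=0 s3=0 s1=1 clk=0
t2.Δ0 s5=0 s2=1 s0=0 s4=0 s3=0 s1=1 clk=0
t2.Δ1 s5=0 s2=1 s0=0 s4=0 s3=0 s1=1 clk=1
t2.Δ2 s5=0 s2=1 s0=0 s4=0 s3=0 s1=0 clk=1
t2.Δ3 s5=0 s2=0 s0=0 s4=0 s3=0 s1=0 clk=1
t2.Δ4 s5=0 s2=0 s0=1 s4=0 s3=0 s1=0 clk=1
t2.Δ5 s5=0 s2=0 s0=1 s4=0 s3=1 s1=0 clk=1
t3.Δ0 s5=0 s2=0 s0=1 s4=0 s3=1 s1=0 clk=1
t3.Δ1 s5=0 s2=0 s0=1 s4=0 s3=1 s1=0 clk=0
t4.Δ0 s5=0 s2=0 s0=1 s4=0 s3=1 s1=0 clk=0
t4.Δ1 s5=0 s2=0 s0=1 s4=0 s3=1 s1=0 clk=1
t4.Δ2 s5=0 s2=0 s0=1 s4=1 s3=1 s1=0 clk=1
t5.Δ0 s5=0 s2=0 s0=1 s4=1 s3=1 s1=0 clk=1
t5.Δ1 s5=1 s2=0 s0=1 s4=1 s3=1 s1=0 clk=0
t5.Δ2 s5=1 s2=1 s0=1 s4=1 s3=1 s1=0 clk=0
t5.Δ3 s5=1 s2=1 s0=0 s4=1 s3=1 s1=0 clk=0
t5.Δ4 s5=1 s2=1 s0=0 s4=1 s3=0 s1=0 clk=0
t6.Δ0 s5=1 s2=1 s0=0 s4=1 s3=0 s1=0 clk=0
t6.Δ1 s5=1 s2=1 s0=0 s4=1 s3=0 s1=0 clk=1
t6.Δ2 s5=1 s2=1 s0=0 s4=0 s3=0 s1=0 clk=1
t7.Δ0 s5=1 s2=1 s0=0 s4=0 s3=0 s1=0 clk=1
t7.Δ1 s5=1 s2=1 s0=0 s4=0 s3=0 s1=0 clk=0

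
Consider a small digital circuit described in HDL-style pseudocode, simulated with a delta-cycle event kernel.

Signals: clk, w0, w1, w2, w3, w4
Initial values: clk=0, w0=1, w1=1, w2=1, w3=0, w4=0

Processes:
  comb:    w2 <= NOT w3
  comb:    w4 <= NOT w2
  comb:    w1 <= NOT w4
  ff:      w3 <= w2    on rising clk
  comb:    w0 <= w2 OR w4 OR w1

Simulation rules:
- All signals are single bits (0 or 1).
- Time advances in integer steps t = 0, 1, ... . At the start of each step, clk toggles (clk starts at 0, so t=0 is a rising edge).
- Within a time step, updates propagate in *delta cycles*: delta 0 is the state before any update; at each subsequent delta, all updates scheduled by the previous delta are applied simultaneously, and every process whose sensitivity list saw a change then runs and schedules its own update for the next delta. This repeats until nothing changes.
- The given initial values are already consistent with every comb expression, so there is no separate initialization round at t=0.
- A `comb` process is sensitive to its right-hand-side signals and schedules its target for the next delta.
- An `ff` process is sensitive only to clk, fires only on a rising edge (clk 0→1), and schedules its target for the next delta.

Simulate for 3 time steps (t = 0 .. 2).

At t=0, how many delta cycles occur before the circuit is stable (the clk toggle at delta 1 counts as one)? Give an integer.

t=0 Δ0: w1=1 clk=0 w2=1 w4=0 w3=0 w0=1
  Δ1: clk:0→1
  Δ2: w3:0→1
  Δ3: w2:1→0
  Δ4: w4:0→1
  Δ5: w1:1→0
  (5Δ to stable)
t=1 Δ0: w1=0 clk=1 w2=0 w4=1 w3=1 w0=1
  Δ1: clk:1→0
  (1Δ to stable)
t=2 Δ0: w1=0 clk=0 w2=0 w4=1 w3=1 w0=1
  Δ1: clk:0→1
  Δ2: w3:1→0
  Δ3: w2:0→1
  Δ4: w4:1→0
  Δ5: w1:0→1
  (5Δ to stable)

5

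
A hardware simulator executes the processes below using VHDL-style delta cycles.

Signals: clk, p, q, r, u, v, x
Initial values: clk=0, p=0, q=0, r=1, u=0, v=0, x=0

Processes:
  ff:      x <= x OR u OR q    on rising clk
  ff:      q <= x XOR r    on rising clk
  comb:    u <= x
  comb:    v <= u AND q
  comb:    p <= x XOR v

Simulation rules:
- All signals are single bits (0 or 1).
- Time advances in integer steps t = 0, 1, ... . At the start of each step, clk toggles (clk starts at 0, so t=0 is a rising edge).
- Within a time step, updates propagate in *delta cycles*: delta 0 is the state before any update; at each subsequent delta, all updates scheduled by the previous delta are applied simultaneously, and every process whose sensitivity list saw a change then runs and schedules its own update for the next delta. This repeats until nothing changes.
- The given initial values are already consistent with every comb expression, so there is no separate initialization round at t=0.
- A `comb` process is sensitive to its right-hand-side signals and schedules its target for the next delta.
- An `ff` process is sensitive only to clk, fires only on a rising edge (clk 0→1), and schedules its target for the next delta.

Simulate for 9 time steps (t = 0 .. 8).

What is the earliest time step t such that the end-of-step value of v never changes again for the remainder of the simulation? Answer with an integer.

t0.Δ0 clk=0 u=0 q=0 v=0 p=0 x=0 r=1
t0.Δ1 clk=1 u=0 q=0 v=0 p=0 x=0 r=1
t0.Δ2 clk=1 u=0 q=1 v=0 p=0 x=0 r=1
t1.Δ0 clk=1 u=0 q=1 v=0 p=0 x=0 r=1
t1.Δ1 clk=0 u=0 q=1 v=0 p=0 x=0 r=1
t2.Δ0 clk=0 u=0 q=1 v=0 p=0 x=0 r=1
t2.Δ1 clk=1 u=0 q=1 v=0 p=0 x=0 r=1
t2.Δ2 clk=1 u=0 q=1 v=0 p=0 x=1 r=1
t2.Δ3 clk=1 u=1 q=1 v=0 p=1 x=1 r=1
t2.Δ4 clk=1 u=1 q=1 v=1 p=1 x=1 r=1
t2.Δ5 clk=1 u=1 q=1 v=1 p=0 x=1 r=1
t3.Δ0 clk=1 u=1 q=1 v=1 p=0 x=1 r=1
t3.Δ1 clk=0 u=1 q=1 v=1 p=0 x=1 r=1
t4.Δ0 clk=0 u=1 q=1 v=1 p=0 x=1 r=1
t4.Δ1 clk=1 u=1 q=1 v=1 p=0 x=1 r=1
t4.Δ2 clk=1 u=1 q=0 v=1 p=0 x=1 r=1
t4.Δ3 clk=1 u=1 q=0 v=0 p=0 x=1 r=1
t4.Δ4 clk=1 u=1 q=0 v=0 p=1 x=1 r=1
t5.Δ0 clk=1 u=1 q=0 v=0 p=1 x=1 r=1
t5.Δ1 clk=0 u=1 q=0 v=0 p=1 x=1 r=1
t6.Δ0 clk=0 u=1 q=0 v=0 p=1 x=1 r=1
t6.Δ1 clk=1 u=1 q=0 v=0 p=1 x=1 r=1
t7.Δ0 clk=1 u=1 q=0 v=0 p=1 x=1 r=1
t7.Δ1 clk=0 u=1 q=0 v=0 p=1 x=1 r=1
t8.Δ0 clk=0 u=1 q=0 v=0 p=1 x=1 r=1
t8.Δ1 clk=1 u=1 q=0 v=0 p=1 x=1 r=1

4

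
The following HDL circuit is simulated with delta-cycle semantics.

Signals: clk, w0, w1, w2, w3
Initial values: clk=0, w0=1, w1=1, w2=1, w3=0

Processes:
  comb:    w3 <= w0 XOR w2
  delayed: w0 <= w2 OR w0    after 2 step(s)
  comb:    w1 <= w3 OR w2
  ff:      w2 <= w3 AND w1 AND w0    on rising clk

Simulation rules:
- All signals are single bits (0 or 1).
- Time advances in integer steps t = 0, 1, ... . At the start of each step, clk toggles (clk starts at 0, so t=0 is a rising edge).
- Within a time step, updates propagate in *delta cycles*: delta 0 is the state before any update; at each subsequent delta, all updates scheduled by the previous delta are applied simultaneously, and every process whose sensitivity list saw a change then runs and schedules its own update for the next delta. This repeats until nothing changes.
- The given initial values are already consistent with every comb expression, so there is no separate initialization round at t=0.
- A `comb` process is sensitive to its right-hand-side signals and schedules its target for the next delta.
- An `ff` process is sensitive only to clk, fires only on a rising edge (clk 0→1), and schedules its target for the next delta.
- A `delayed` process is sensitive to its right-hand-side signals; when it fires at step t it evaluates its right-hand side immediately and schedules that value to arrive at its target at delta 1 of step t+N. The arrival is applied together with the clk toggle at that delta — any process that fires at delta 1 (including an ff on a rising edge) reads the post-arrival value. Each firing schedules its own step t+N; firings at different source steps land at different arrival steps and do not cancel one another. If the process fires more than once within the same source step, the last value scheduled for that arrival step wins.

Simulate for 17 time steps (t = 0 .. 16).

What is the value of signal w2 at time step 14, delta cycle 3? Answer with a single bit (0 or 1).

1

t=0 Δ0: w3=0 clk=0 w0=1 w1=1 w2=1
  Δ1: clk:0→1
  Δ2: w2:1→0
  Δ3: w3:0→1, w1:1→0
  Δ4: w1:0→1
  (4Δ to stable)
t=1 Δ0: w3=1 clk=1 w0=1 w1=1 w2=0
  Δ1: clk:1→0
  (1Δ to stable)
t=2 Δ0: w3=1 clk=0 w0=1 w1=1 w2=0
  Δ1: clk:0→1
  Δ2: w2:0→1
  Δ3: w3:1→0
  (3Δ to stable)
t=3 Δ0: w3=0 clk=1 w0=1 w1=1 w2=1
  Δ1: clk:1→0
  (1Δ to stable)
t=4 Δ0: w3=0 clk=0 w0=1 w1=1 w2=1
  Δ1: clk:0→1
  Δ2: w2:1→0
  Δ3: w3:0→1, w1:1→0
  Δ4: w1:0→1
  (4Δ to stable)
t=5 Δ0: w3=1 clk=1 w0=1 w1=1 w2=0
  Δ1: clk:1→0
  (1Δ to stable)
t=6 Δ0: w3=1 clk=0 w0=1 w1=1 w2=0
  Δ1: clk:0→1
  Δ2: w2:0→1
  Δ3: w3:1→0
  (3Δ to stable)
t=7 Δ0: w3=0 clk=1 w0=1 w1=1 w2=1
  Δ1: clk:1→0
  (1Δ to stable)
t=8 Δ0: w3=0 clk=0 w0=1 w1=1 w2=1
  Δ1: clk:0→1
  Δ2: w2:1→0
  Δ3: w3:0→1, w1:1→0
  Δ4: w1:0→1
  (4Δ to stable)
t=9 Δ0: w3=1 clk=1 w0=1 w1=1 w2=0
  Δ1: clk:1→0
  (1Δ to stable)
t=10 Δ0: w3=1 clk=0 w0=1 w1=1 w2=0
  Δ1: clk:0→1
  Δ2: w2:0→1
  Δ3: w3:1→0
  (3Δ to stable)
t=11 Δ0: w3=0 clk=1 w0=1 w1=1 w2=1
  Δ1: clk:1→0
  (1Δ to stable)
t=12 Δ0: w3=0 clk=0 w0=1 w1=1 w2=1
  Δ1: clk:0→1
  Δ2: w2:1→0
  Δ3: w3:0→1, w1:1→0
  Δ4: w1:0→1
  (4Δ to stable)
t=13 Δ0: w3=1 clk=1 w0=1 w1=1 w2=0
  Δ1: clk:1→0
  (1Δ to stable)
t=14 Δ0: w3=1 clk=0 w0=1 w1=1 w2=0
  Δ1: clk:0→1
  Δ2: w2:0→1
  Δ3: w3:1→0
  (3Δ to stable)
t=15 Δ0: w3=0 clk=1 w0=1 w1=1 w2=1
  Δ1: clk:1→0
  (1Δ to stable)
t=16 Δ0: w3=0 clk=0 w0=1 w1=1 w2=1
  Δ1: clk:0→1
  Δ2: w2:1→0
  Δ3: w3:0→1, w1:1→0
  Δ4: w1:0→1
  (4Δ to stable)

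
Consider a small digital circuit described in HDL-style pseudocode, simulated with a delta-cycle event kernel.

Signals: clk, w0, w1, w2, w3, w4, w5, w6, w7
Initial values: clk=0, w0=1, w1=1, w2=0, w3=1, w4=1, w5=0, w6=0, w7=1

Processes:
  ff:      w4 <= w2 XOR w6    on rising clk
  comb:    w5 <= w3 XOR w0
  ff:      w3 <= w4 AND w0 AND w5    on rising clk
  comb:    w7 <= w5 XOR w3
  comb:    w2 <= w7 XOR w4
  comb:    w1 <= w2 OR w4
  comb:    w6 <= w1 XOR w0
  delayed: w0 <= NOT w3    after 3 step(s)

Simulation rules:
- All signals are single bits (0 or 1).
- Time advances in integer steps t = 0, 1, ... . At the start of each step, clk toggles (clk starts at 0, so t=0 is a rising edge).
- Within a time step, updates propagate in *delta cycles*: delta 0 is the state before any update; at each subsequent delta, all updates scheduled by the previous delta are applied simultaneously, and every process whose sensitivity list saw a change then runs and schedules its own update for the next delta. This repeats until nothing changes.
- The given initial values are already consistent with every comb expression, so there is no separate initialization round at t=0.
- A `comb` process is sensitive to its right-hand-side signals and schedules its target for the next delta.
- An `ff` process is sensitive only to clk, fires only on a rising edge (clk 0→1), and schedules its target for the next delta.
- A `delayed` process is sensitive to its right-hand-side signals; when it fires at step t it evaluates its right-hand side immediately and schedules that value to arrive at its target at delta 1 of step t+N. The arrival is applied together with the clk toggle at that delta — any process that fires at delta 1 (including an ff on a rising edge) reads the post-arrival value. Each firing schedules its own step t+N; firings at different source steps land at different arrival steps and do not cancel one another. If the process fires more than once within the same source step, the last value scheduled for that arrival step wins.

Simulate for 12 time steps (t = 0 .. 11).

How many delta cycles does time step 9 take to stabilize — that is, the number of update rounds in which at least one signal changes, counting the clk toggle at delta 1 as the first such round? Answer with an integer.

6

[bits: w7,w0,w2,w6,w5,clk,w1,w3,w4]
t=0: Δ0=110000111 Δ1=110001111 Δ2=110001100 Δ3=011011000 Δ4=110111100 Δ5=111011000 Δ6=111111100 Δ7=111011100 | 7Δ
t=1: Δ0=111011100 Δ1=111010100 | 1Δ
t=2: Δ0=111010100 Δ1=111011100 Δ2=111011101 Δ3=110011101 | 3Δ
t=3: Δ0=110011101 Δ1=110010101 | 1Δ
t=4: Δ0=110010101 Δ1=110011101 Δ2=110011110 Δ3=011001010 Δ4=110101110 Δ5=111001010 Δ6=111101110 Δ7=111001110 | 7Δ
t=5: Δ0=111001110 Δ1=111000110 | 1Δ
t=6: Δ0=111000110 Δ1=111001110 Δ2=111001101 Δ3=010011101 Δ4=111011101 Δ5=110011101 | 5Δ
t=7: Δ0=110011101 Δ1=100010101 Δ2=100100101 Δ3=000100101 Δ4=001100101 | 4Δ
t=8: Δ0=001100101 Δ1=001101101 Δ2=001101100 Δ3=000101100 Δ4=000101000 Δ5=000001000 | 5Δ
t=9: Δ0=000001000 Δ1=010000000 Δ2=010110000 Δ3=110110000 Δ4=111110000 Δ5=111110100 Δ6=111010100 | 6Δ
t=10: Δ0=111010100 Δ1=111011100 Δ2=111011101 Δ3=110011101 | 3Δ
t=11: Δ0=110011101 Δ1=110010101 | 1Δ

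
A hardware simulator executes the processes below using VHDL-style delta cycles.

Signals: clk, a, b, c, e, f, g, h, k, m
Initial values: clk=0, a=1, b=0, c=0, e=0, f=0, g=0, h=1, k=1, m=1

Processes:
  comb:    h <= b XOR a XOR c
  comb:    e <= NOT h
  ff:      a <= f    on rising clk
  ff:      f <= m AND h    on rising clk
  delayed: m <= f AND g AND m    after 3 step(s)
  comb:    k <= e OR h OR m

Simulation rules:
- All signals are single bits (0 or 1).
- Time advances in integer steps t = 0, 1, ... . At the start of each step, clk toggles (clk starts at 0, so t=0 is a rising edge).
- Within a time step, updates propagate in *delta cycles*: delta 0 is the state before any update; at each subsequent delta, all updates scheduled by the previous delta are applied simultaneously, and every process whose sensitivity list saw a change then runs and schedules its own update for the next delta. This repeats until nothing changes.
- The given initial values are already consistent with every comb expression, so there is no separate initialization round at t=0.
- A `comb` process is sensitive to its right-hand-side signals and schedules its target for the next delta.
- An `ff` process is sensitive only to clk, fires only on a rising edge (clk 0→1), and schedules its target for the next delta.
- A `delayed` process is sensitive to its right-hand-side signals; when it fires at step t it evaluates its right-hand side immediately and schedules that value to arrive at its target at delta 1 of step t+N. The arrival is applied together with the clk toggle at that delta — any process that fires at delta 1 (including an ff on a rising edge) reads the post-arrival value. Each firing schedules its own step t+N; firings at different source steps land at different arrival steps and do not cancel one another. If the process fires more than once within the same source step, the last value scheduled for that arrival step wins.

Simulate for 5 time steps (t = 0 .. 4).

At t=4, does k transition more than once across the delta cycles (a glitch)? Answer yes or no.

yes

[bits: g,k,m,c,b,f,h,a,e,clk]
t=0: Δ0=0110001100 Δ1=0110001101 Δ2=0110011001 Δ3=0110010001 Δ4=0110010011 | 4Δ
t=1: Δ0=0110010011 Δ1=0110010010 | 1Δ
t=2: Δ0=0110010010 Δ1=0110010011 Δ2=0110000111 Δ3=0110001111 Δ4=0110001101 | 4Δ
t=3: Δ0=0110001101 Δ1=0100001100 | 1Δ
t=4: Δ0=0100001100 Δ1=0100001101 Δ2=0100001001 Δ3=0100000001 Δ4=0000000011 Δ5=0100000011 | 5Δ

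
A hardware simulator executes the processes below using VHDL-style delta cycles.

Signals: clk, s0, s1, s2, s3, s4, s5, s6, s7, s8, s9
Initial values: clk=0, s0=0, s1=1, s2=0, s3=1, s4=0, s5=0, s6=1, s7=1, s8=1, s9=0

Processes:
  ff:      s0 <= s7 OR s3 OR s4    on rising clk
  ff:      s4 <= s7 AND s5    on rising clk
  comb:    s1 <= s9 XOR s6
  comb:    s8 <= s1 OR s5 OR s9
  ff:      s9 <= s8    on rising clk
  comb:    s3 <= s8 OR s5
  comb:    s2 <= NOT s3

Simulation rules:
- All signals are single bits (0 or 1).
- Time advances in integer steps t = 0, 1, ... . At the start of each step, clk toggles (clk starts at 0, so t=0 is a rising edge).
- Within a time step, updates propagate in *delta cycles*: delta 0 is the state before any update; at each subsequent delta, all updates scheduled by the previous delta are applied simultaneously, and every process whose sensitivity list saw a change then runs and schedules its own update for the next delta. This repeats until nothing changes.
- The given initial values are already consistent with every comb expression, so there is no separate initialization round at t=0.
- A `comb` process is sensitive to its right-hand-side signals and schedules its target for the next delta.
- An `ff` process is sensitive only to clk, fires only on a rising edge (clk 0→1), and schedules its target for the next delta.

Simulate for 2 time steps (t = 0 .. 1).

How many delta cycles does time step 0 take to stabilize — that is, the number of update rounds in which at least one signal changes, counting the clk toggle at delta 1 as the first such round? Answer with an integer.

3

t0.Δ0 s6=1 s9=0 clk=0 s0=0 s1=1 s3=1 s8=1 s5=0 s2=0 s7=1 s4=0
t0.Δ1 s6=1 s9=0 clk=1 s0=0 s1=1 s3=1 s8=1 s5=0 s2=0 s7=1 s4=0
t0.Δ2 s6=1 s9=1 clk=1 s0=1 s1=1 s3=1 s8=1 s5=0 s2=0 s7=1 s4=0
t0.Δ3 s6=1 s9=1 clk=1 s0=1 s1=0 s3=1 s8=1 s5=0 s2=0 s7=1 s4=0
t1.Δ0 s6=1 s9=1 clk=1 s0=1 s1=0 s3=1 s8=1 s5=0 s2=0 s7=1 s4=0
t1.Δ1 s6=1 s9=1 clk=0 s0=1 s1=0 s3=1 s8=1 s5=0 s2=0 s7=1 s4=0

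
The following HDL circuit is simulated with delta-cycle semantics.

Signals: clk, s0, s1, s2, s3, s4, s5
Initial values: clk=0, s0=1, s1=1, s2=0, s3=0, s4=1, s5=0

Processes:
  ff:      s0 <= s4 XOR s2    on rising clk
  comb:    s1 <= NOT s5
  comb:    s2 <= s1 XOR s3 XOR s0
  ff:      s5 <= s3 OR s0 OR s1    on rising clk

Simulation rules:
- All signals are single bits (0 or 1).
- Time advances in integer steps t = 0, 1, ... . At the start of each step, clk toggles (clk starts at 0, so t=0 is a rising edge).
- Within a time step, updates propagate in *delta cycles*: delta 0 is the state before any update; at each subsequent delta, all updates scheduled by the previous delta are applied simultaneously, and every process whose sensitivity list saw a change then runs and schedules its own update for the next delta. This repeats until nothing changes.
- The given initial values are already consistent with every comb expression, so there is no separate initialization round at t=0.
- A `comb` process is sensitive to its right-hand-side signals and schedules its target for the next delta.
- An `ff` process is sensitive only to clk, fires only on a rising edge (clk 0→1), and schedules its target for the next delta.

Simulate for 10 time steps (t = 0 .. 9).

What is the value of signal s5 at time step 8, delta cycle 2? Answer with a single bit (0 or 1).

1

[bits: s1,s4,s0,clk,s2,s3,s5]
t=0: Δ0=1110000 Δ1=1111000 Δ2=1111001 Δ3=0111001 Δ4=0111101 | 4Δ
t=1: Δ0=0111101 Δ1=0110101 | 1Δ
t=2: Δ0=0110101 Δ1=0111101 Δ2=0101101 Δ3=0101001 | 3Δ
t=3: Δ0=0101001 Δ1=0100001 | 1Δ
t=4: Δ0=0100001 Δ1=0101001 Δ2=0111000 Δ3=1111100 Δ4=1111000 | 4Δ
t=5: Δ0=1111000 Δ1=1110000 | 1Δ
t=6: Δ0=1110000 Δ1=1111000 Δ2=1111001 Δ3=0111001 Δ4=0111101 | 4Δ
t=7: Δ0=0111101 Δ1=0110101 | 1Δ
t=8: Δ0=0110101 Δ1=0111101 Δ2=0101101 Δ3=0101001 | 3Δ
t=9: Δ0=0101001 Δ1=0100001 | 1Δ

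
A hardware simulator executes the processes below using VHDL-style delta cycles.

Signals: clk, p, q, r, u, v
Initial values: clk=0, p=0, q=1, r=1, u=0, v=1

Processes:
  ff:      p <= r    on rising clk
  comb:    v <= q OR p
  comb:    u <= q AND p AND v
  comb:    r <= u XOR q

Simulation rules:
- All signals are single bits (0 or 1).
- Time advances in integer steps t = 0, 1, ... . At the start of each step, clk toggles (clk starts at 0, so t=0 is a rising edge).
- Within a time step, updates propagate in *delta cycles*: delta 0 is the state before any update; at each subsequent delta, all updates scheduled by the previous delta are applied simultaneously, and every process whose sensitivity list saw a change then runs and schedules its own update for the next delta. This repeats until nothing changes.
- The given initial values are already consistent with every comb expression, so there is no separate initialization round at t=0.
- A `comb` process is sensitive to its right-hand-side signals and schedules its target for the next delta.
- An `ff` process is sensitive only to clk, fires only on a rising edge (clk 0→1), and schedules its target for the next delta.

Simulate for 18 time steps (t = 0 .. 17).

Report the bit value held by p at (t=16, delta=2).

[bits: p,q,u,clk,v,r]
t=0: Δ0=010011 Δ1=010111 Δ2=110111 Δ3=111111 Δ4=111110 | 4Δ
t=1: Δ0=111110 Δ1=111010 | 1Δ
t=2: Δ0=111010 Δ1=111110 Δ2=011110 Δ3=010110 Δ4=010111 | 4Δ
t=3: Δ0=010111 Δ1=010011 | 1Δ
t=4: Δ0=010011 Δ1=010111 Δ2=110111 Δ3=111111 Δ4=111110 | 4Δ
t=5: Δ0=111110 Δ1=111010 | 1Δ
t=6: Δ0=111010 Δ1=111110 Δ2=011110 Δ3=010110 Δ4=010111 | 4Δ
t=7: Δ0=010111 Δ1=010011 | 1Δ
t=8: Δ0=010011 Δ1=010111 Δ2=110111 Δ3=111111 Δ4=111110 | 4Δ
t=9: Δ0=111110 Δ1=111010 | 1Δ
t=10: Δ0=111010 Δ1=111110 Δ2=011110 Δ3=010110 Δ4=010111 | 4Δ
t=11: Δ0=010111 Δ1=010011 | 1Δ
t=12: Δ0=010011 Δ1=010111 Δ2=110111 Δ3=111111 Δ4=111110 | 4Δ
t=13: Δ0=111110 Δ1=111010 | 1Δ
t=14: Δ0=111010 Δ1=111110 Δ2=011110 Δ3=010110 Δ4=010111 | 4Δ
t=15: Δ0=010111 Δ1=010011 | 1Δ
t=16: Δ0=010011 Δ1=010111 Δ2=110111 Δ3=111111 Δ4=111110 | 4Δ
t=17: Δ0=111110 Δ1=111010 | 1Δ

1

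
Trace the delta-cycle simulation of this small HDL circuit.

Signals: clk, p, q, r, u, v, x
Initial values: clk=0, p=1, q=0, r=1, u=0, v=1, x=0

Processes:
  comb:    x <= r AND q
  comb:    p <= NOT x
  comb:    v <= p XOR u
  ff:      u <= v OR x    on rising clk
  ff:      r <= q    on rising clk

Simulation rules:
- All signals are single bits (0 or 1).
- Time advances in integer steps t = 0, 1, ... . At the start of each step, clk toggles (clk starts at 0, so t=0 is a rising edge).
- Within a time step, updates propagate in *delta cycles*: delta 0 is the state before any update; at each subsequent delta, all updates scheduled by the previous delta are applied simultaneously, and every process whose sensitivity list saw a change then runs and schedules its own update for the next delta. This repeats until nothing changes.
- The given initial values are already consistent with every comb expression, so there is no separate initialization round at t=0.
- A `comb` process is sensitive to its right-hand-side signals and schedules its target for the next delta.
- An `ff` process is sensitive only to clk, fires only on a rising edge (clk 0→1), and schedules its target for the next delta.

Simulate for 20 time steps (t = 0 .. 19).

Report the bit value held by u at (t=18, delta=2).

t=0 Δ0: q=0 r=1 x=0 clk=0 p=1 u=0 v=1
  Δ1: clk:0→1
  Δ2: r:1→0, u:0→1
  Δ3: v:1→0
  (3Δ to stable)
t=1 Δ0: q=0 r=0 x=0 clk=1 p=1 u=1 v=0
  Δ1: clk:1→0
  (1Δ to stable)
t=2 Δ0: q=0 r=0 x=0 clk=0 p=1 u=1 v=0
  Δ1: clk:0→1
  Δ2: u:1→0
  Δ3: v:0→1
  (3Δ to stable)
t=3 Δ0: q=0 r=0 x=0 clk=1 p=1 u=0 v=1
  Δ1: clk:1→0
  (1Δ to stable)
t=4 Δ0: q=0 r=0 x=0 clk=0 p=1 u=0 v=1
  Δ1: clk:0→1
  Δ2: u:0→1
  Δ3: v:1→0
  (3Δ to stable)
t=5 Δ0: q=0 r=0 x=0 clk=1 p=1 u=1 v=0
  Δ1: clk:1→0
  (1Δ to stable)
t=6 Δ0: q=0 r=0 x=0 clk=0 p=1 u=1 v=0
  Δ1: clk:0→1
  Δ2: u:1→0
  Δ3: v:0→1
  (3Δ to stable)
t=7 Δ0: q=0 r=0 x=0 clk=1 p=1 u=0 v=1
  Δ1: clk:1→0
  (1Δ to stable)
t=8 Δ0: q=0 r=0 x=0 clk=0 p=1 u=0 v=1
  Δ1: clk:0→1
  Δ2: u:0→1
  Δ3: v:1→0
  (3Δ to stable)
t=9 Δ0: q=0 r=0 x=0 clk=1 p=1 u=1 v=0
  Δ1: clk:1→0
  (1Δ to stable)
t=10 Δ0: q=0 r=0 x=0 clk=0 p=1 u=1 v=0
  Δ1: clk:0→1
  Δ2: u:1→0
  Δ3: v:0→1
  (3Δ to stable)
t=11 Δ0: q=0 r=0 x=0 clk=1 p=1 u=0 v=1
  Δ1: clk:1→0
  (1Δ to stable)
t=12 Δ0: q=0 r=0 x=0 clk=0 p=1 u=0 v=1
  Δ1: clk:0→1
  Δ2: u:0→1
  Δ3: v:1→0
  (3Δ to stable)
t=13 Δ0: q=0 r=0 x=0 clk=1 p=1 u=1 v=0
  Δ1: clk:1→0
  (1Δ to stable)
t=14 Δ0: q=0 r=0 x=0 clk=0 p=1 u=1 v=0
  Δ1: clk:0→1
  Δ2: u:1→0
  Δ3: v:0→1
  (3Δ to stable)
t=15 Δ0: q=0 r=0 x=0 clk=1 p=1 u=0 v=1
  Δ1: clk:1→0
  (1Δ to stable)
t=16 Δ0: q=0 r=0 x=0 clk=0 p=1 u=0 v=1
  Δ1: clk:0→1
  Δ2: u:0→1
  Δ3: v:1→0
  (3Δ to stable)
t=17 Δ0: q=0 r=0 x=0 clk=1 p=1 u=1 v=0
  Δ1: clk:1→0
  (1Δ to stable)
t=18 Δ0: q=0 r=0 x=0 clk=0 p=1 u=1 v=0
  Δ1: clk:0→1
  Δ2: u:1→0
  Δ3: v:0→1
  (3Δ to stable)
t=19 Δ0: q=0 r=0 x=0 clk=1 p=1 u=0 v=1
  Δ1: clk:1→0
  (1Δ to stable)

0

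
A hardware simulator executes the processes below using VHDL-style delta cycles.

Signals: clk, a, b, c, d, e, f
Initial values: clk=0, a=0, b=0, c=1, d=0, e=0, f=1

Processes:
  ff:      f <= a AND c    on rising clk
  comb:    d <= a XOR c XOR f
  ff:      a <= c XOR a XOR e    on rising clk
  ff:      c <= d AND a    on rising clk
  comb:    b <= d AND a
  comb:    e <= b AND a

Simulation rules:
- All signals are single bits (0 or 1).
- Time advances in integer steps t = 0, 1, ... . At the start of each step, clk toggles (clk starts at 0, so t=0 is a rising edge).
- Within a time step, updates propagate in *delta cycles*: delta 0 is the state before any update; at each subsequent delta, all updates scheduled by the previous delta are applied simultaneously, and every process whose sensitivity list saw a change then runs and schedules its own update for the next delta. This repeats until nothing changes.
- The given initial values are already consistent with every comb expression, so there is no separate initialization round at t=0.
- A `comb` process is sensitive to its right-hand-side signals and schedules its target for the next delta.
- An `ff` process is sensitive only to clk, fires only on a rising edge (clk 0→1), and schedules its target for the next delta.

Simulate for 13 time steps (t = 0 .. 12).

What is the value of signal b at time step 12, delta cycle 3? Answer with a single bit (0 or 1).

[bits: clk,a,d,c,b,e,f]
t=0: Δ0=0001001 Δ1=1001001 Δ2=1100000 Δ3=1110000 Δ4=1110100 Δ5=1110110 | 5Δ
t=1: Δ0=1110110 Δ1=0110110 | 1Δ
t=2: Δ0=0110110 Δ1=1110110 Δ2=1011110 Δ3=1011000 | 3Δ
t=3: Δ0=1011000 Δ1=0011000 | 1Δ
t=4: Δ0=0011000 Δ1=1011000 Δ2=1110000 Δ3=1110100 Δ4=1110110 | 4Δ
t=5: Δ0=1110110 Δ1=0110110 | 1Δ
t=6: Δ0=0110110 Δ1=1110110 Δ2=1011110 Δ3=1011000 | 3Δ
t=7: Δ0=1011000 Δ1=0011000 | 1Δ
t=8: Δ0=0011000 Δ1=1011000 Δ2=1110000 Δ3=1110100 Δ4=1110110 | 4Δ
t=9: Δ0=1110110 Δ1=0110110 | 1Δ
t=10: Δ0=0110110 Δ1=1110110 Δ2=1011110 Δ3=1011000 | 3Δ
t=11: Δ0=1011000 Δ1=0011000 | 1Δ
t=12: Δ0=0011000 Δ1=1011000 Δ2=1110000 Δ3=1110100 Δ4=1110110 | 4Δ

1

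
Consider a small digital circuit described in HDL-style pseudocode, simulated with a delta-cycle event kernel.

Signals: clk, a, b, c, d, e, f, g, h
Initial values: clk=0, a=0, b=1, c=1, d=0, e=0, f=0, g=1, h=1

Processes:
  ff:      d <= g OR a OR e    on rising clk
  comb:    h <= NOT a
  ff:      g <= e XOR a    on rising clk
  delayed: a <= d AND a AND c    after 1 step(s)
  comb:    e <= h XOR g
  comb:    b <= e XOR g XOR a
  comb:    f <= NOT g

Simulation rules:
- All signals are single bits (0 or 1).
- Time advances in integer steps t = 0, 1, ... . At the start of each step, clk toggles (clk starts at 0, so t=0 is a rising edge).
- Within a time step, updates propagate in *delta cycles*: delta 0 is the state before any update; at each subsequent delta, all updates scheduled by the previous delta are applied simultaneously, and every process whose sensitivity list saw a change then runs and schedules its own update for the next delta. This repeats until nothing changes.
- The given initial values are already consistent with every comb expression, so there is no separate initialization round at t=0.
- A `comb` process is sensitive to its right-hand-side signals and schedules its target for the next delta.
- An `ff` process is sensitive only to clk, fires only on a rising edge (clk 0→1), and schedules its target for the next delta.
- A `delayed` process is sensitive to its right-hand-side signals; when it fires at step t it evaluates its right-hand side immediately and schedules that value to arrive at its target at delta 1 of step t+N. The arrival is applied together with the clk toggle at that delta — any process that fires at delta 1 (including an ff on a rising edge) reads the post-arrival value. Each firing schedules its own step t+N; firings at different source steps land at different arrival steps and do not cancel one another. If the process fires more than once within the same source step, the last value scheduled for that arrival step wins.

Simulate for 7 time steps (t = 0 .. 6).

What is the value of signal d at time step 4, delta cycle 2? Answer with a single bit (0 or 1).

t=0 Δ0: e=0 f=0 b=1 a=0 clk=0 d=0 g=1 h=1 c=1
  Δ1: clk:0→1
  Δ2: d:0→1, g:1→0
  Δ3: e:0→1, f:0→1, b:1→0
  Δ4: b:0→1
  (4Δ to stable)
t=1 Δ0: e=1 f=1 b=1 a=0 clk=1 d=1 g=0 h=1 c=1
  Δ1: clk:1→0
  (1Δ to stable)
t=2 Δ0: e=1 f=1 b=1 a=0 clk=0 d=1 g=0 h=1 c=1
  Δ1: clk:0→1
  Δ2: g:0→1
  Δ3: e:1→0, f:1→0, b:1→0
  Δ4: b:0→1
  (4Δ to stable)
t=3 Δ0: e=0 f=0 b=1 a=0 clk=1 d=1 g=1 h=1 c=1
  Δ1: clk:1→0
  (1Δ to stable)
t=4 Δ0: e=0 f=0 b=1 a=0 clk=0 d=1 g=1 h=1 c=1
  Δ1: clk:0→1
  Δ2: g:1→0
  Δ3: e:0→1, f:0→1, b:1→0
  Δ4: b:0→1
  (4Δ to stable)
t=5 Δ0: e=1 f=1 b=1 a=0 clk=1 d=1 g=0 h=1 c=1
  Δ1: clk:1→0
  (1Δ to stable)
t=6 Δ0: e=1 f=1 b=1 a=0 clk=0 d=1 g=0 h=1 c=1
  Δ1: clk:0→1
  Δ2: g:0→1
  Δ3: e:1→0, f:1→0, b:1→0
  Δ4: b:0→1
  (4Δ to stable)

1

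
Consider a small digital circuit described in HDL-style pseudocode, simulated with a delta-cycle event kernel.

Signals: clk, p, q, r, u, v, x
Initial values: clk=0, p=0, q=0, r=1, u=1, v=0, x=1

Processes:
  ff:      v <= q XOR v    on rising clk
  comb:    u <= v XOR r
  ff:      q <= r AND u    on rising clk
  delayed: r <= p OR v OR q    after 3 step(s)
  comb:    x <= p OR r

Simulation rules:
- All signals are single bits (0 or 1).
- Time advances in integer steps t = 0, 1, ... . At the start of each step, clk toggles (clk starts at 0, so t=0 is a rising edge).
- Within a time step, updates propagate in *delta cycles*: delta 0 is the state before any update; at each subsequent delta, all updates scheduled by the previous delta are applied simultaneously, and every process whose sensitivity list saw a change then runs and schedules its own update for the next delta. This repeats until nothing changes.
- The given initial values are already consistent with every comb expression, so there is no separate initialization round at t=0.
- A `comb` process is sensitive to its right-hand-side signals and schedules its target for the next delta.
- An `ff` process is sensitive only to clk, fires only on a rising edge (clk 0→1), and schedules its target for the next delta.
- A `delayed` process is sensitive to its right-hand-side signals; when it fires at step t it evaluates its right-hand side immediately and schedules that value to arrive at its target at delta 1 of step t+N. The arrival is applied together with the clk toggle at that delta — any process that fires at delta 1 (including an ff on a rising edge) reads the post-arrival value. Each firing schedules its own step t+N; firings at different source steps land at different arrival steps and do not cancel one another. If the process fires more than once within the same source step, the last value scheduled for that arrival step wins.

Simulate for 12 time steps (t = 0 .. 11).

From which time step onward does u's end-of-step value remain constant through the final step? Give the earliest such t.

t=0 Δ0: q=0 u=1 x=1 v=0 p=0 clk=0 r=1
  Δ1: clk:0→1
  Δ2: q:0→1
  (2Δ to stable)
t=1 Δ0: q=1 u=1 x=1 v=0 p=0 clk=1 r=1
  Δ1: clk:1→0
  (1Δ to stable)
t=2 Δ0: q=1 u=1 x=1 v=0 p=0 clk=0 r=1
  Δ1: clk:0→1
  Δ2: v:0→1
  Δ3: u:1→0
  (3Δ to stable)
t=3 Δ0: q=1 u=0 x=1 v=1 p=0 clk=1 r=1
  Δ1: clk:1→0
  (1Δ to stable)
t=4 Δ0: q=1 u=0 x=1 v=1 p=0 clk=0 r=1
  Δ1: clk:0→1
  Δ2: q:1→0, v:1→0
  Δ3: u:0→1
  (3Δ to stable)
t=5 Δ0: q=0 u=1 x=1 v=0 p=0 clk=1 r=1
  Δ1: clk:1→0
  (1Δ to stable)
t=6 Δ0: q=0 u=1 x=1 v=0 p=0 clk=0 r=1
  Δ1: clk:0→1
  Δ2: q:0→1
  (2Δ to stable)
t=7 Δ0: q=1 u=1 x=1 v=0 p=0 clk=1 r=1
  Δ1: clk:1→0, r:1→0
  Δ2: u:1→0, x:1→0
  (2Δ to stable)
t=8 Δ0: q=1 u=0 x=0 v=0 p=0 clk=0 r=0
  Δ1: clk:0→1
  Δ2: q:1→0, v:0→1
  Δ3: u:0→1
  (3Δ to stable)
t=9 Δ0: q=0 u=1 x=0 v=1 p=0 clk=1 r=0
  Δ1: clk:1→0, r:0→1
  Δ2: u:1→0, x:0→1
  (2Δ to stable)
t=10 Δ0: q=0 u=0 x=1 v=1 p=0 clk=0 r=1
  Δ1: clk:0→1
  (1Δ to stable)
t=11 Δ0: q=0 u=0 x=1 v=1 p=0 clk=1 r=1
  Δ1: clk:1→0
  (1Δ to stable)

9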